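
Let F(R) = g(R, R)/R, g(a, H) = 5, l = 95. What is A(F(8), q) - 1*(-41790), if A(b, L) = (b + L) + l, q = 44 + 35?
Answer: 335717/8 ≈ 41965.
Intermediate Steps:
F(R) = 5/R
q = 79
A(b, L) = 95 + L + b (A(b, L) = (b + L) + 95 = (L + b) + 95 = 95 + L + b)
A(F(8), q) - 1*(-41790) = (95 + 79 + 5/8) - 1*(-41790) = (95 + 79 + 5*(⅛)) + 41790 = (95 + 79 + 5/8) + 41790 = 1397/8 + 41790 = 335717/8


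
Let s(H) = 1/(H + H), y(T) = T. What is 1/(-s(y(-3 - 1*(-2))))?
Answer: 2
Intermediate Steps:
s(H) = 1/(2*H)
1/(-s(y(-3 - 1*(-2)))) = 1/(-1/(2*(-3 - 1*(-2)))) = 1/(-1/(2*(-3 + 2))) = 1/(-1/(2*(-1))) = 1/(-(-1)/2) = 1/(-1*(-½)) = 1/(½) = 2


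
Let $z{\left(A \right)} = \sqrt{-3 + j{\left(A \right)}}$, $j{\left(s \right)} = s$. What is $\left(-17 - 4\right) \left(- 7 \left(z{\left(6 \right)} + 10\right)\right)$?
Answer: $1470 + 147 \sqrt{3} \approx 1724.6$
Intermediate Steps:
$z{\left(A \right)} = \sqrt{-3 + A}$
$\left(-17 - 4\right) \left(- 7 \left(z{\left(6 \right)} + 10\right)\right) = \left(-17 - 4\right) \left(- 7 \left(\sqrt{-3 + 6} + 10\right)\right) = \left(-17 - 4\right) \left(- 7 \left(\sqrt{3} + 10\right)\right) = - 21 \left(- 7 \left(10 + \sqrt{3}\right)\right) = - 21 \left(-70 - 7 \sqrt{3}\right) = 1470 + 147 \sqrt{3}$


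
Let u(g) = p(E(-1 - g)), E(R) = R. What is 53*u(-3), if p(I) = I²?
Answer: 212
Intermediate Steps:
u(g) = (-1 - g)²
53*u(-3) = 53*(1 - 3)² = 53*(-2)² = 53*4 = 212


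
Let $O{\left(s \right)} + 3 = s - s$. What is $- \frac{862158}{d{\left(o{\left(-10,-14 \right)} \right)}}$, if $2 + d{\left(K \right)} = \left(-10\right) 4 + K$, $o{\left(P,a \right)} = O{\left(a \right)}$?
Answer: $\frac{287386}{15} \approx 19159.0$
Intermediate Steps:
$O{\left(s \right)} = -3$ ($O{\left(s \right)} = -3 + \left(s - s\right) = -3 + 0 = -3$)
$o{\left(P,a \right)} = -3$
$d{\left(K \right)} = -42 + K$ ($d{\left(K \right)} = -2 + \left(\left(-10\right) 4 + K\right) = -2 + \left(-40 + K\right) = -42 + K$)
$- \frac{862158}{d{\left(o{\left(-10,-14 \right)} \right)}} = - \frac{862158}{-42 - 3} = - \frac{862158}{-45} = \left(-862158\right) \left(- \frac{1}{45}\right) = \frac{287386}{15}$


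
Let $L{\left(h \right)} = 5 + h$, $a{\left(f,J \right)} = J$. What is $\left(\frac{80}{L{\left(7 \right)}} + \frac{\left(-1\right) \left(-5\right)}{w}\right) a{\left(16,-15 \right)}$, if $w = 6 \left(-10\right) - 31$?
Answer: $- \frac{9025}{91} \approx -99.176$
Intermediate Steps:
$w = -91$ ($w = -60 - 31 = -91$)
$\left(\frac{80}{L{\left(7 \right)}} + \frac{\left(-1\right) \left(-5\right)}{w}\right) a{\left(16,-15 \right)} = \left(\frac{80}{5 + 7} + \frac{\left(-1\right) \left(-5\right)}{-91}\right) \left(-15\right) = \left(\frac{80}{12} + 5 \left(- \frac{1}{91}\right)\right) \left(-15\right) = \left(80 \cdot \frac{1}{12} - \frac{5}{91}\right) \left(-15\right) = \left(\frac{20}{3} - \frac{5}{91}\right) \left(-15\right) = \frac{1805}{273} \left(-15\right) = - \frac{9025}{91}$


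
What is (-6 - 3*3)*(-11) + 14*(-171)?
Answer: -2229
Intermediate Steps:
(-6 - 3*3)*(-11) + 14*(-171) = (-6 - 9)*(-11) - 2394 = -15*(-11) - 2394 = 165 - 2394 = -2229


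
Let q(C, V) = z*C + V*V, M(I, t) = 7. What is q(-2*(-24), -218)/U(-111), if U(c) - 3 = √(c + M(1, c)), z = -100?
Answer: 128172/113 - 85448*I*√26/113 ≈ 1134.3 - 3855.8*I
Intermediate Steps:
q(C, V) = V² - 100*C (q(C, V) = -100*C + V*V = -100*C + V² = V² - 100*C)
U(c) = 3 + √(7 + c) (U(c) = 3 + √(c + 7) = 3 + √(7 + c))
q(-2*(-24), -218)/U(-111) = ((-218)² - (-200)*(-24))/(3 + √(7 - 111)) = (47524 - 100*48)/(3 + √(-104)) = (47524 - 4800)/(3 + 2*I*√26) = 42724/(3 + 2*I*√26)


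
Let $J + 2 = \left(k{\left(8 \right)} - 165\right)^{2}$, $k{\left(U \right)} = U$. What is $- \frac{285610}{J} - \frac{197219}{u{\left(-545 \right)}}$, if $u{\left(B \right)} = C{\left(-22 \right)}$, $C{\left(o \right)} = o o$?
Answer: $- \frac{454462903}{1084468} \approx -419.07$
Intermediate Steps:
$C{\left(o \right)} = o^{2}$
$u{\left(B \right)} = 484$ ($u{\left(B \right)} = \left(-22\right)^{2} = 484$)
$J = 24647$ ($J = -2 + \left(8 - 165\right)^{2} = -2 + \left(-157\right)^{2} = -2 + 24649 = 24647$)
$- \frac{285610}{J} - \frac{197219}{u{\left(-545 \right)}} = - \frac{285610}{24647} - \frac{197219}{484} = \left(-285610\right) \frac{1}{24647} - \frac{17929}{44} = - \frac{285610}{24647} - \frac{17929}{44} = - \frac{454462903}{1084468}$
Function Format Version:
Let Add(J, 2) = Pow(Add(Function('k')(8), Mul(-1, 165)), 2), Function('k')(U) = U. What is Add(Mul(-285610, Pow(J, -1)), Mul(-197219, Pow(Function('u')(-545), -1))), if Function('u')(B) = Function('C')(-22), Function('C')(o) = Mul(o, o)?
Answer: Rational(-454462903, 1084468) ≈ -419.07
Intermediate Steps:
Function('C')(o) = Pow(o, 2)
Function('u')(B) = 484 (Function('u')(B) = Pow(-22, 2) = 484)
J = 24647 (J = Add(-2, Pow(Add(8, Mul(-1, 165)), 2)) = Add(-2, Pow(Add(8, -165), 2)) = Add(-2, Pow(-157, 2)) = Add(-2, 24649) = 24647)
Add(Mul(-285610, Pow(J, -1)), Mul(-197219, Pow(Function('u')(-545), -1))) = Add(Mul(-285610, Pow(24647, -1)), Mul(-197219, Pow(484, -1))) = Add(Mul(-285610, Rational(1, 24647)), Mul(-197219, Rational(1, 484))) = Add(Rational(-285610, 24647), Rational(-17929, 44)) = Rational(-454462903, 1084468)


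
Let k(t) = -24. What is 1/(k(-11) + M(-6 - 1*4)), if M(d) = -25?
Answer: -1/49 ≈ -0.020408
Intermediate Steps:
1/(k(-11) + M(-6 - 1*4)) = 1/(-24 - 25) = 1/(-49) = -1/49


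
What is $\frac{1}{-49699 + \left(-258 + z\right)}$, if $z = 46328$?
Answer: $- \frac{1}{3629} \approx -0.00027556$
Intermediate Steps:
$\frac{1}{-49699 + \left(-258 + z\right)} = \frac{1}{-49699 + \left(-258 + 46328\right)} = \frac{1}{-49699 + 46070} = \frac{1}{-3629} = - \frac{1}{3629}$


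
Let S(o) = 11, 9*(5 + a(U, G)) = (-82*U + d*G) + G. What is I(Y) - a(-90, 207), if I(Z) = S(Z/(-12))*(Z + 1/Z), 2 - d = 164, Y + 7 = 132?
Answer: 532886/125 ≈ 4263.1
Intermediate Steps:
Y = 125 (Y = -7 + 132 = 125)
d = -162 (d = 2 - 1*164 = 2 - 164 = -162)
a(U, G) = -5 - 161*G/9 - 82*U/9 (a(U, G) = -5 + ((-82*U - 162*G) + G)/9 = -5 + ((-162*G - 82*U) + G)/9 = -5 + (-161*G - 82*U)/9 = -5 + (-161*G/9 - 82*U/9) = -5 - 161*G/9 - 82*U/9)
I(Z) = 11*Z + 11/Z (I(Z) = 11*(Z + 1/Z) = 11*Z + 11/Z)
I(Y) - a(-90, 207) = (11*125 + 11/125) - (-5 - 161/9*207 - 82/9*(-90)) = (1375 + 11*(1/125)) - (-5 - 3703 + 820) = (1375 + 11/125) - 1*(-2888) = 171886/125 + 2888 = 532886/125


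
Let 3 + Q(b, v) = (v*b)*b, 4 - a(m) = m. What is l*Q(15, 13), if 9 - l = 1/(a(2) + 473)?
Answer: 12488628/475 ≈ 26292.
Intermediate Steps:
a(m) = 4 - m
Q(b, v) = -3 + v*b² (Q(b, v) = -3 + (v*b)*b = -3 + (b*v)*b = -3 + v*b²)
l = 4274/475 (l = 9 - 1/((4 - 1*2) + 473) = 9 - 1/((4 - 2) + 473) = 9 - 1/(2 + 473) = 9 - 1/475 = 4274/475 ≈ 8.9979)
l*Q(15, 13) = 4274*(-3 + 13*15²)/475 = 4274*(-3 + 13*225)/475 = 4274*(-3 + 2925)/475 = (4274/475)*2922 = 12488628/475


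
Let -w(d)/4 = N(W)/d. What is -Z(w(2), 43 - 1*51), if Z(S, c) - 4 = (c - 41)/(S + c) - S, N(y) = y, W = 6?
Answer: -369/20 ≈ -18.450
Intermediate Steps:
w(d) = -24/d
Z(S, c) = 4 - S + (-41 + c)/(S + c) (Z(S, c) = 4 + ((c - 41)/(S + c) - S) = 4 + ((-41 + c)/(S + c) - S) = 4 + (-S + (-41 + c)/(S + c)) = 4 - S + (-41 + c)/(S + c))
-Z(w(2), 43 - 1*51) = -(-41 - (-24/2)**2 + 4*(-24/2) + 5*(43 - 1*51) - (-24/2)*(43 - 1*51))/(-24/2 + (43 - 1*51)) = -(-41 - (-24*1/2)**2 + 4*(-24*1/2) + 5*(43 - 51) - (-24*1/2)*(43 - 51))/(-24*1/2 + (43 - 51)) = -(-41 - 1*(-12)**2 + 4*(-12) + 5*(-8) - 1*(-12)*(-8))/(-12 - 8) = -(-41 - 1*144 - 48 - 40 - 96)/(-20) = -(-1)*(-41 - 144 - 48 - 40 - 96)/20 = -(-1)*(-369)/20 = -1*369/20 = -369/20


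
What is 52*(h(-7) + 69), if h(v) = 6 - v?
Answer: 4264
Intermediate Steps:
52*(h(-7) + 69) = 52*((6 - 1*(-7)) + 69) = 52*((6 + 7) + 69) = 52*(13 + 69) = 52*82 = 4264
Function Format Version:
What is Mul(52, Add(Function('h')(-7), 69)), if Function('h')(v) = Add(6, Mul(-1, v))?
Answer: 4264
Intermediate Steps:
Mul(52, Add(Function('h')(-7), 69)) = Mul(52, Add(Add(6, Mul(-1, -7)), 69)) = Mul(52, Add(Add(6, 7), 69)) = Mul(52, Add(13, 69)) = Mul(52, 82) = 4264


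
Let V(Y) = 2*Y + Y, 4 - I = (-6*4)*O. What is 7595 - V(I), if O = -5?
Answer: 7943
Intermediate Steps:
I = -116 (I = 4 - (-6*4)*(-5) = 4 - (-24)*(-5) = 4 - 1*120 = 4 - 120 = -116)
V(Y) = 3*Y
7595 - V(I) = 7595 - 3*(-116) = 7595 - 1*(-348) = 7595 + 348 = 7943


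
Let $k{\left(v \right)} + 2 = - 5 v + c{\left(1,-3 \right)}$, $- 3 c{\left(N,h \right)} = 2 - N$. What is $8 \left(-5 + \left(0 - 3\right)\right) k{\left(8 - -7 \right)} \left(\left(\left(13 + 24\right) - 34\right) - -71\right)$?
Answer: $\frac{1098752}{3} \approx 3.6625 \cdot 10^{5}$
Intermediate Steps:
$c{\left(N,h \right)} = - \frac{2}{3} + \frac{N}{3}$ ($c{\left(N,h \right)} = - \frac{2 - N}{3} = - \frac{2}{3} + \frac{N}{3}$)
$k{\left(v \right)} = - \frac{7}{3} - 5 v$ ($k{\left(v \right)} = -2 - \left(\frac{1}{3} + 5 v\right) = - \frac{7}{3} - 5 v$)
$8 \left(-5 + \left(0 - 3\right)\right) k{\left(8 - -7 \right)} \left(\left(\left(13 + 24\right) - 34\right) - -71\right) = 8 \left(-5 + \left(0 - 3\right)\right) \left(- \frac{7}{3} - 5 \left(8 - -7\right)\right) \left(\left(\left(13 + 24\right) - 34\right) - -71\right) = 8 \left(-5 - 3\right) \left(- \frac{7}{3} - 5 \left(8 + 7\right)\right) \left(\left(37 - 34\right) + 71\right) = 8 \left(-8\right) \left(- \frac{7}{3} - 75\right) \left(3 + 71\right) = - 64 \left(- \frac{7}{3} - 75\right) 74 = \left(-64\right) \left(- \frac{232}{3}\right) 74 = \frac{14848}{3} \cdot 74 = \frac{1098752}{3}$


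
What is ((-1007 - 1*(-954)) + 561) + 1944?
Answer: 2452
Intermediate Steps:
((-1007 - 1*(-954)) + 561) + 1944 = ((-1007 + 954) + 561) + 1944 = (-53 + 561) + 1944 = 508 + 1944 = 2452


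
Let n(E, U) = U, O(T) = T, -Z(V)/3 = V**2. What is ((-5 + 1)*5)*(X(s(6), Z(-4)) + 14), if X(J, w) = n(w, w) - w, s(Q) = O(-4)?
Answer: -280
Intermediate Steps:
Z(V) = -3*V**2
s(Q) = -4
X(J, w) = 0 (X(J, w) = w - w = 0)
((-5 + 1)*5)*(X(s(6), Z(-4)) + 14) = ((-5 + 1)*5)*(0 + 14) = -4*5*14 = -20*14 = -280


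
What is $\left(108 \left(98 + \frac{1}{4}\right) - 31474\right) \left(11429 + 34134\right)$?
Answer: $-950580869$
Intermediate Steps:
$\left(108 \left(98 + \frac{1}{4}\right) - 31474\right) \left(11429 + 34134\right) = \left(108 \left(98 + \frac{1}{4}\right) - 31474\right) 45563 = \left(108 \cdot \frac{393}{4} - 31474\right) 45563 = \left(10611 - 31474\right) 45563 = \left(-20863\right) 45563 = -950580869$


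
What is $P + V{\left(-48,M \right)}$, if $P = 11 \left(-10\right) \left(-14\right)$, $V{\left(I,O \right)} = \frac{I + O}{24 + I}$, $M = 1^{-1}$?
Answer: $\frac{37007}{24} \approx 1542.0$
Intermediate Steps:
$M = 1$
$V{\left(I,O \right)} = \frac{I + O}{24 + I}$
$P = 1540$ ($P = \left(-110\right) \left(-14\right) = 1540$)
$P + V{\left(-48,M \right)} = 1540 + \frac{-48 + 1}{24 - 48} = 1540 + \frac{1}{-24} \left(-47\right) = 1540 - - \frac{47}{24} = 1540 + \frac{47}{24} = \frac{37007}{24}$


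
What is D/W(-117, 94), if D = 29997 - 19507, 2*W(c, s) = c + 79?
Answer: -10490/19 ≈ -552.11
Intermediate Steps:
W(c, s) = 79/2 + c/2 (W(c, s) = (c + 79)/2 = (79 + c)/2 = 79/2 + c/2)
D = 10490
D/W(-117, 94) = 10490/(79/2 + (½)*(-117)) = 10490/(79/2 - 117/2) = 10490/(-19) = 10490*(-1/19) = -10490/19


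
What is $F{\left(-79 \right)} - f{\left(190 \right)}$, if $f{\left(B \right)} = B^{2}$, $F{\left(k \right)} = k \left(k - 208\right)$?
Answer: $-13427$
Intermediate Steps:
$F{\left(k \right)} = k \left(-208 + k\right)$
$F{\left(-79 \right)} - f{\left(190 \right)} = - 79 \left(-208 - 79\right) - 190^{2} = \left(-79\right) \left(-287\right) - 36100 = 22673 - 36100 = -13427$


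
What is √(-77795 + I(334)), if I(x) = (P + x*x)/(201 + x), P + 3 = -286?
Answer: I*√22207346030/535 ≈ 278.54*I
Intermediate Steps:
P = -289 (P = -3 - 286 = -289)
I(x) = (-289 + x²)/(201 + x) (I(x) = (-289 + x*x)/(201 + x) = (-289 + x²)/(201 + x))
√(-77795 + I(334)) = √(-77795 + (-289 + 334²)/(201 + 334)) = √(-77795 + (-289 + 111556)/535) = √(-77795 + (1/535)*111267) = √(-77795 + 111267/535) = √(-41509058/535) = I*√22207346030/535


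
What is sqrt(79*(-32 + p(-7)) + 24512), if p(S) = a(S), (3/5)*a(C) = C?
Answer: sqrt(189561)/3 ≈ 145.13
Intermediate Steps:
a(C) = 5*C/3
p(S) = 5*S/3
sqrt(79*(-32 + p(-7)) + 24512) = sqrt(79*(-32 + (5/3)*(-7)) + 24512) = sqrt(79*(-32 - 35/3) + 24512) = sqrt(79*(-131/3) + 24512) = sqrt(-10349/3 + 24512) = sqrt(63187/3) = sqrt(189561)/3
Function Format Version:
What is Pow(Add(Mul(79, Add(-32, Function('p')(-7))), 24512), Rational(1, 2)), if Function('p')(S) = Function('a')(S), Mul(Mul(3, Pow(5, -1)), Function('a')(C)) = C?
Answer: Mul(Rational(1, 3), Pow(189561, Rational(1, 2))) ≈ 145.13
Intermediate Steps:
Function('a')(C) = Mul(Rational(5, 3), C)
Function('p')(S) = Mul(Rational(5, 3), S)
Pow(Add(Mul(79, Add(-32, Function('p')(-7))), 24512), Rational(1, 2)) = Pow(Add(Mul(79, Add(-32, Mul(Rational(5, 3), -7))), 24512), Rational(1, 2)) = Pow(Add(Mul(79, Add(-32, Rational(-35, 3))), 24512), Rational(1, 2)) = Pow(Add(Mul(79, Rational(-131, 3)), 24512), Rational(1, 2)) = Pow(Add(Rational(-10349, 3), 24512), Rational(1, 2)) = Pow(Rational(63187, 3), Rational(1, 2)) = Mul(Rational(1, 3), Pow(189561, Rational(1, 2)))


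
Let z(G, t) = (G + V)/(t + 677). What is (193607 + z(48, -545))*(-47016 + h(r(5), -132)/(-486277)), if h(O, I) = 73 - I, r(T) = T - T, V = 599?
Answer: -584299334741692127/64188564 ≈ -9.1029e+9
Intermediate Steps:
r(T) = 0
z(G, t) = (599 + G)/(677 + t) (z(G, t) = (G + 599)/(t + 677) = (599 + G)/(677 + t))
(193607 + z(48, -545))*(-47016 + h(r(5), -132)/(-486277)) = (193607 + (599 + 48)/(677 - 545))*(-47016 + (73 - 1*(-132))/(-486277)) = (193607 + 647/132)*(-47016 + (73 + 132)*(-1/486277)) = (193607 + (1/132)*647)*(-47016 + 205*(-1/486277)) = (193607 + 647/132)*(-47016 - 205/486277) = (25556771/132)*(-22862799637/486277) = -584299334741692127/64188564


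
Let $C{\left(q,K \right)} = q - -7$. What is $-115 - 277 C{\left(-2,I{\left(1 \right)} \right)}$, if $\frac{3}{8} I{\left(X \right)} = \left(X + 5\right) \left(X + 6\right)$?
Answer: $-1500$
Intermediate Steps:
$I{\left(X \right)} = \frac{8 \left(5 + X\right) \left(6 + X\right)}{3}$ ($I{\left(X \right)} = \frac{8 \left(X + 5\right) \left(X + 6\right)}{3} = \frac{8 \left(5 + X\right) \left(6 + X\right)}{3}$)
$C{\left(q,K \right)} = 7 + q$ ($C{\left(q,K \right)} = q + 7 = 7 + q$)
$-115 - 277 C{\left(-2,I{\left(1 \right)} \right)} = -115 - 277 \left(7 - 2\right) = -115 - 1385 = -1500$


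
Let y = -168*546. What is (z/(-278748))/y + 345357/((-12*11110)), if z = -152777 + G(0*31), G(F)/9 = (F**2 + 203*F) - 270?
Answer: -28302732793729/10925828907840 ≈ -2.5904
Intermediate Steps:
G(F) = -2430 + 9*F**2 + 1827*F (G(F) = 9*((F**2 + 203*F) - 270) = 9*(-270 + F**2 + 203*F) = -2430 + 9*F**2 + 1827*F)
z = -155207 (z = -152777 + (-2430 + 9*(0*31)**2 + 1827*(0*31)) = -152777 + (-2430 + 9*0**2 + 1827*0) = -152777 + (-2430 + 9*0 + 0) = -152777 + (-2430 + 0 + 0) = -152777 - 2430 = -155207)
y = -91728
(z/(-278748))/y + 345357/((-12*11110)) = -155207/(-278748)/(-91728) + 345357/((-12*11110)) = -155207*(-1/278748)*(-1/91728) + 345357/(-133320) = (155207/278748)*(-1/91728) + 345357*(-1/133320) = -11939/1966845888 - 115119/44440 = -28302732793729/10925828907840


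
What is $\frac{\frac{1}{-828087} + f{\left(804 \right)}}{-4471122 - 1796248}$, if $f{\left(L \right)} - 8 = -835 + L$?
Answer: $\frac{9523001}{2594963810595} \approx 3.6698 \cdot 10^{-6}$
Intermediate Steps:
$f{\left(L \right)} = -827 + L$ ($f{\left(L \right)} = 8 + \left(-835 + L\right) = -827 + L$)
$\frac{\frac{1}{-828087} + f{\left(804 \right)}}{-4471122 - 1796248} = \frac{\frac{1}{-828087} + \left(-827 + 804\right)}{-4471122 - 1796248} = \frac{- \frac{1}{828087} - 23}{-4471122 - 1796248} = - \frac{19046002}{828087 \left(-4471122 - 1796248\right)} = - \frac{19046002}{828087 \left(-6267370\right)} = \left(- \frac{19046002}{828087}\right) \left(- \frac{1}{6267370}\right) = \frac{9523001}{2594963810595}$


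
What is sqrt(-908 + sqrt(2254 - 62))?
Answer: 2*sqrt(-227 + sqrt(137)) ≈ 29.346*I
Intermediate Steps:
sqrt(-908 + sqrt(2254 - 62)) = sqrt(-908 + sqrt(2192)) = sqrt(-908 + 4*sqrt(137))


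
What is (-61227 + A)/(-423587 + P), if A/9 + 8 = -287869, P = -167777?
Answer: 663030/147841 ≈ 4.4847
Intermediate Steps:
A = -2590893 (A = -72 + 9*(-287869) = -72 - 2590821 = -2590893)
(-61227 + A)/(-423587 + P) = (-61227 - 2590893)/(-423587 - 167777) = -2652120/(-591364) = -2652120*(-1/591364) = 663030/147841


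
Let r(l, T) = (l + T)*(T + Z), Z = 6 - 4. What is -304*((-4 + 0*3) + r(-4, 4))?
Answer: 1216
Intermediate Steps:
Z = 2
r(l, T) = (2 + T)*(T + l) (r(l, T) = (l + T)*(T + 2) = (T + l)*(2 + T) = (2 + T)*(T + l))
-304*((-4 + 0*3) + r(-4, 4)) = -304*((-4 + 0*3) + (4² + 2*4 + 2*(-4) + 4*(-4))) = -304*((-4 + 0) + (16 + 8 - 8 - 16)) = -304*(-4 + 0) = -304*(-4) = 1216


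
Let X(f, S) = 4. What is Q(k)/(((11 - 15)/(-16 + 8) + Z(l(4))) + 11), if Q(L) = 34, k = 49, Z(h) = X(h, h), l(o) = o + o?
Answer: 68/31 ≈ 2.1936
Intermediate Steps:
l(o) = 2*o
Z(h) = 4
Q(k)/(((11 - 15)/(-16 + 8) + Z(l(4))) + 11) = 34/(((11 - 15)/(-16 + 8) + 4) + 11) = 34/((-4/(-8) + 4) + 11) = 34/((-4*(-⅛) + 4) + 11) = 34/((½ + 4) + 11) = 34/(9/2 + 11) = 34/(31/2) = (2/31)*34 = 68/31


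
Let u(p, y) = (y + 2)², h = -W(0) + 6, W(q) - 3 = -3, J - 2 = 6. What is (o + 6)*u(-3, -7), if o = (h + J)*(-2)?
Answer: -550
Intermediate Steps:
J = 8 (J = 2 + 6 = 8)
W(q) = 0 (W(q) = 3 - 3 = 0)
h = 6 (h = -1*0 + 6 = 0 + 6 = 6)
o = -28 (o = (6 + 8)*(-2) = 14*(-2) = -28)
u(p, y) = (2 + y)²
(o + 6)*u(-3, -7) = (-28 + 6)*(2 - 7)² = -22*(-5)² = -22*25 = -550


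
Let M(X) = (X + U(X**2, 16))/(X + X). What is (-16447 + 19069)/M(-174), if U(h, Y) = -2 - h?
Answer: 9918/331 ≈ 29.964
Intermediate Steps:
M(X) = (-2 + X - X**2)/(2*X) (M(X) = (X + (-2 - X**2))/(X + X) = (-2 + X - X**2)/((2*X)) = (-2 + X - X**2)*(1/(2*X)) = (-2 + X - X**2)/(2*X))
(-16447 + 19069)/M(-174) = (-16447 + 19069)/(((1/2)*(-2 - 174 - 1*(-174)**2)/(-174))) = 2622/(((1/2)*(-1/174)*(-2 - 174 - 1*30276))) = 2622/(((1/2)*(-1/174)*(-2 - 174 - 30276))) = 2622/(((1/2)*(-1/174)*(-30452))) = 2622/(7613/87) = 2622*(87/7613) = 9918/331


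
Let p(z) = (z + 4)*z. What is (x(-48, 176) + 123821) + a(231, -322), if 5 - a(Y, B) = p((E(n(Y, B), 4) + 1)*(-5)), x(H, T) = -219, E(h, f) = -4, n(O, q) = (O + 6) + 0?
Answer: 123322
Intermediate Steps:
n(O, q) = 6 + O (n(O, q) = (6 + O) + 0 = 6 + O)
p(z) = z*(4 + z) (p(z) = (4 + z)*z = z*(4 + z))
a(Y, B) = -280 (a(Y, B) = 5 - (-4 + 1)*(-5)*(4 + (-4 + 1)*(-5)) = 5 - (-3*(-5))*(4 - 3*(-5)) = 5 - 15*(4 + 15) = 5 - 15*19 = 5 - 1*285 = 5 - 285 = -280)
(x(-48, 176) + 123821) + a(231, -322) = (-219 + 123821) - 280 = 123602 - 280 = 123322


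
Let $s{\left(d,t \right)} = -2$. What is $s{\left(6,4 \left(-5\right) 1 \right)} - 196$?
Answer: $-198$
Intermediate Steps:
$s{\left(6,4 \left(-5\right) 1 \right)} - 196 = -2 - 196 = -198$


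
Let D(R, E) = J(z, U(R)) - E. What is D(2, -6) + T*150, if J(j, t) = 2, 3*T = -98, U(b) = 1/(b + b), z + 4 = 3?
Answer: -4892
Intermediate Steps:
z = -1 (z = -4 + 3 = -1)
U(b) = 1/(2*b)
T = -98/3 (T = (⅓)*(-98) = -98/3 ≈ -32.667)
D(R, E) = 2 - E
D(2, -6) + T*150 = (2 - 1*(-6)) - 98/3*150 = (2 + 6) - 4900 = 8 - 4900 = -4892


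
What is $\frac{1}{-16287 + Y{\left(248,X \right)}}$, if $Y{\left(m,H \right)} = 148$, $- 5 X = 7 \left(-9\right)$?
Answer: $- \frac{1}{16139} \approx -6.1962 \cdot 10^{-5}$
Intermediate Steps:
$X = \frac{63}{5}$ ($X = - \frac{7 \left(-9\right)}{5} = \left(- \frac{1}{5}\right) \left(-63\right) = \frac{63}{5} \approx 12.6$)
$\frac{1}{-16287 + Y{\left(248,X \right)}} = \frac{1}{-16287 + 148} = \frac{1}{-16139} = - \frac{1}{16139}$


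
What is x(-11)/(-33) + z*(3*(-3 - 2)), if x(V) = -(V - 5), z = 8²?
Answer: -31696/33 ≈ -960.48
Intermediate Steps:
z = 64
x(V) = 5 - V (x(V) = -(-5 + V) = 5 - V)
x(-11)/(-33) + z*(3*(-3 - 2)) = (5 - 1*(-11))/(-33) + 64*(3*(-3 - 2)) = (5 + 11)*(-1/33) + 64*(3*(-5)) = 16*(-1/33) + 64*(-15) = -16/33 - 960 = -31696/33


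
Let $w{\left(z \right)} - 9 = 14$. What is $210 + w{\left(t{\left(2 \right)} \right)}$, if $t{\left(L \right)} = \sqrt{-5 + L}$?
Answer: $233$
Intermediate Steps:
$w{\left(z \right)} = 23$ ($w{\left(z \right)} = 9 + 14 = 23$)
$210 + w{\left(t{\left(2 \right)} \right)} = 210 + 23 = 233$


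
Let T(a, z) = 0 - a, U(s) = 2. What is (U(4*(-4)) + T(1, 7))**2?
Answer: 1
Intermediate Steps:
T(a, z) = -a
(U(4*(-4)) + T(1, 7))**2 = (2 - 1*1)**2 = (2 - 1)**2 = 1**2 = 1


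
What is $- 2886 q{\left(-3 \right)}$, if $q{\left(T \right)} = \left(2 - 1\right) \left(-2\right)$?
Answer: $5772$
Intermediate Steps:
$q{\left(T \right)} = -2$ ($q{\left(T \right)} = 1 \left(-2\right) = -2$)
$- 2886 q{\left(-3 \right)} = \left(-2886\right) \left(-2\right) = 5772$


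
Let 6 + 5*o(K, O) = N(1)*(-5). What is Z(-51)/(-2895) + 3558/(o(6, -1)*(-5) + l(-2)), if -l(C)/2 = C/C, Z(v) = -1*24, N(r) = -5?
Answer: -1144434/6755 ≈ -169.42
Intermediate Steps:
Z(v) = -24
l(C) = -2 (l(C) = -2*C/C = -2*1 = -2)
o(K, O) = 19/5 (o(K, O) = -6/5 + (-5*(-5))/5 = -6/5 + (⅕)*25 = -6/5 + 5 = 19/5)
Z(-51)/(-2895) + 3558/(o(6, -1)*(-5) + l(-2)) = -24/(-2895) + 3558/((19/5)*(-5) - 2) = -24*(-1/2895) + 3558/(-19 - 2) = 8/965 + 3558/(-21) = 8/965 + 3558*(-1/21) = 8/965 - 1186/7 = -1144434/6755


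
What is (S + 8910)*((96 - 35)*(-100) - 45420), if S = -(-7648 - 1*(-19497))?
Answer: 151417280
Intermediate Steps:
S = -11849 (S = -(-7648 + 19497) = -1*11849 = -11849)
(S + 8910)*((96 - 35)*(-100) - 45420) = (-11849 + 8910)*((96 - 35)*(-100) - 45420) = -2939*(61*(-100) - 45420) = -2939*(-6100 - 45420) = -2939*(-51520) = 151417280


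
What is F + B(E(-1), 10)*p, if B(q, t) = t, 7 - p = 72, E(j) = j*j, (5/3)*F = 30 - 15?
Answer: -641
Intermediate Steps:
F = 9 (F = 3*(30 - 15)/5 = (⅗)*15 = 9)
E(j) = j²
p = -65 (p = 7 - 1*72 = 7 - 72 = -65)
F + B(E(-1), 10)*p = 9 + 10*(-65) = 9 - 650 = -641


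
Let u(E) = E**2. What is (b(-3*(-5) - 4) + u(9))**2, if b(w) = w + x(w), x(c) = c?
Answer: 10609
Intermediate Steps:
b(w) = 2*w (b(w) = w + w = 2*w)
(b(-3*(-5) - 4) + u(9))**2 = (2*(-3*(-5) - 4) + 9**2)**2 = (2*(15 - 4) + 81)**2 = (2*11 + 81)**2 = (22 + 81)**2 = 103**2 = 10609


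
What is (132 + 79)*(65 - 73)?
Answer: -1688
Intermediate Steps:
(132 + 79)*(65 - 73) = 211*(-8) = -1688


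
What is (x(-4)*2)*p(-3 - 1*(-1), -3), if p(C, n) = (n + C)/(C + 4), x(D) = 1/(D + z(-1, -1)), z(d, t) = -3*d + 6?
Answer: -1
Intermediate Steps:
z(d, t) = 6 - 3*d
x(D) = 1/(9 + D) (x(D) = 1/(D + (6 - 3*(-1))) = 1/(D + (6 + 3)) = 1/(D + 9) = 1/(9 + D))
p(C, n) = (C + n)/(4 + C)
(x(-4)*2)*p(-3 - 1*(-1), -3) = (2/(9 - 4))*(((-3 - 1*(-1)) - 3)/(4 + (-3 - 1*(-1)))) = (2/5)*(((-3 + 1) - 3)/(4 + (-3 + 1))) = ((⅕)*2)*((-2 - 3)/(4 - 2)) = 2*(-5/2)/5 = 2*((½)*(-5))/5 = (⅖)*(-5/2) = -1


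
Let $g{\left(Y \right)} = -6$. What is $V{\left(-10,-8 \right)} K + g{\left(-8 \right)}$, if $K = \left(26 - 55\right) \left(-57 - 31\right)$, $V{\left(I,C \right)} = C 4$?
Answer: $-81670$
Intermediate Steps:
$V{\left(I,C \right)} = 4 C$
$K = 2552$ ($K = \left(-29\right) \left(-88\right) = 2552$)
$V{\left(-10,-8 \right)} K + g{\left(-8 \right)} = 4 \left(-8\right) 2552 - 6 = \left(-32\right) 2552 - 6 = -81664 - 6 = -81670$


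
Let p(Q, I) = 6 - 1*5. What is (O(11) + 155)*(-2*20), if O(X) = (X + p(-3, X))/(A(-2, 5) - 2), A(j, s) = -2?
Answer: -6080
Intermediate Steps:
p(Q, I) = 1 (p(Q, I) = 6 - 5 = 1)
O(X) = -¼ - X/4 (O(X) = (X + 1)/(-2 - 2) = (1 + X)/(-4) = (1 + X)*(-¼) = -¼ - X/4)
(O(11) + 155)*(-2*20) = ((-¼ - ¼*11) + 155)*(-2*20) = ((-¼ - 11/4) + 155)*(-40) = (-3 + 155)*(-40) = 152*(-40) = -6080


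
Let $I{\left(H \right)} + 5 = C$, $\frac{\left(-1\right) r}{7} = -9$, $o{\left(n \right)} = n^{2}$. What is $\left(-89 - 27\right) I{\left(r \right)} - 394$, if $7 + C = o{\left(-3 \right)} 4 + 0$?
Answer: $-3178$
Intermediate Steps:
$r = 63$ ($r = \left(-7\right) \left(-9\right) = 63$)
$C = 29$ ($C = -7 + \left(\left(-3\right)^{2} \cdot 4 + 0\right) = -7 + \left(9 \cdot 4 + 0\right) = -7 + \left(36 + 0\right) = -7 + 36 = 29$)
$I{\left(H \right)} = 24$ ($I{\left(H \right)} = -5 + 29 = 24$)
$\left(-89 - 27\right) I{\left(r \right)} - 394 = \left(-89 - 27\right) 24 - 394 = \left(-116\right) 24 - 394 = -2784 - 394 = -3178$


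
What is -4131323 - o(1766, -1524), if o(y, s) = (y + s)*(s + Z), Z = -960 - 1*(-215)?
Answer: -3582225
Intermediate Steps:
Z = -745 (Z = -960 + 215 = -745)
o(y, s) = (-745 + s)*(s + y) (o(y, s) = (y + s)*(s - 745) = (s + y)*(-745 + s) = (-745 + s)*(s + y))
-4131323 - o(1766, -1524) = -4131323 - ((-1524)² - 745*(-1524) - 745*1766 - 1524*1766) = -4131323 - (2322576 + 1135380 - 1315670 - 2691384) = -4131323 - 1*(-549098) = -4131323 + 549098 = -3582225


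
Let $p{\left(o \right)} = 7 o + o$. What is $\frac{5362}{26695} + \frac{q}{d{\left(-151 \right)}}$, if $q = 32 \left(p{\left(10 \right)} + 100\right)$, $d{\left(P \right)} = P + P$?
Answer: $- \frac{76071938}{4030945} \approx -18.872$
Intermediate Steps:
$p{\left(o \right)} = 8 o$
$d{\left(P \right)} = 2 P$
$q = 5760$ ($q = 32 \left(8 \cdot 10 + 100\right) = 32 \left(80 + 100\right) = 32 \cdot 180 = 5760$)
$\frac{5362}{26695} + \frac{q}{d{\left(-151 \right)}} = \frac{5362}{26695} + \frac{5760}{2 \left(-151\right)} = 5362 \cdot \frac{1}{26695} + \frac{5760}{-302} = \frac{5362}{26695} + 5760 \left(- \frac{1}{302}\right) = \frac{5362}{26695} - \frac{2880}{151} = - \frac{76071938}{4030945}$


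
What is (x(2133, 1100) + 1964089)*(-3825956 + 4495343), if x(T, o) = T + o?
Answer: 1316899771614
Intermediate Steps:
(x(2133, 1100) + 1964089)*(-3825956 + 4495343) = ((2133 + 1100) + 1964089)*(-3825956 + 4495343) = (3233 + 1964089)*669387 = 1967322*669387 = 1316899771614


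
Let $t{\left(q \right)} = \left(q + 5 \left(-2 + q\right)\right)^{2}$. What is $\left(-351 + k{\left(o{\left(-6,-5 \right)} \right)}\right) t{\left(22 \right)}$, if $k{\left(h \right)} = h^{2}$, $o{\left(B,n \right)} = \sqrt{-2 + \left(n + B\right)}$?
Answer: $-5417776$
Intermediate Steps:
$o{\left(B,n \right)} = \sqrt{-2 + B + n}$ ($o{\left(B,n \right)} = \sqrt{-2 + \left(B + n\right)} = \sqrt{-2 + B + n}$)
$t{\left(q \right)} = \left(-10 + 6 q\right)^{2}$ ($t{\left(q \right)} = \left(q + \left(-10 + 5 q\right)\right)^{2} = \left(-10 + 6 q\right)^{2}$)
$\left(-351 + k{\left(o{\left(-6,-5 \right)} \right)}\right) t{\left(22 \right)} = \left(-351 + \left(\sqrt{-2 - 6 - 5}\right)^{2}\right) 4 \left(-5 + 3 \cdot 22\right)^{2} = \left(-351 + \left(\sqrt{-13}\right)^{2}\right) 4 \left(-5 + 66\right)^{2} = \left(-351 + \left(i \sqrt{13}\right)^{2}\right) 4 \cdot 61^{2} = \left(-351 - 13\right) 4 \cdot 3721 = \left(-364\right) 14884 = -5417776$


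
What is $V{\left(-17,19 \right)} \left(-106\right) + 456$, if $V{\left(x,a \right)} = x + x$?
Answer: $4060$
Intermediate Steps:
$V{\left(x,a \right)} = 2 x$
$V{\left(-17,19 \right)} \left(-106\right) + 456 = 2 \left(-17\right) \left(-106\right) + 456 = \left(-34\right) \left(-106\right) + 456 = 3604 + 456 = 4060$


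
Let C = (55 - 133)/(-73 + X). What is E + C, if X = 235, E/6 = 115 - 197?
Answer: -13297/27 ≈ -492.48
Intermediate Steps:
E = -492 (E = 6*(115 - 197) = 6*(-82) = -492)
C = -13/27 (C = (55 - 133)/(-73 + 235) = -78/162 = -78*1/162 = -13/27 ≈ -0.48148)
E + C = -492 - 13/27 = -13297/27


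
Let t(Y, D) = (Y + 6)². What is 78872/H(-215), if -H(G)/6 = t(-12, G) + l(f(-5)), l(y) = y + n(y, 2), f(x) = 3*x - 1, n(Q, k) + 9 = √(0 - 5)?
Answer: -216898/189 + 19718*I*√5/189 ≈ -1147.6 + 233.28*I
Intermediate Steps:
n(Q, k) = -9 + I*√5 (n(Q, k) = -9 + √(0 - 5) = -9 + √(-5) = -9 + I*√5)
f(x) = -1 + 3*x
t(Y, D) = (6 + Y)²
l(y) = -9 + y + I*√5 (l(y) = y + (-9 + I*√5) = -9 + y + I*√5)
H(G) = -66 - 6*I*√5 (H(G) = -6*((6 - 12)² + (-9 + (-1 + 3*(-5)) + I*√5)) = -6*((-6)² + (-9 + (-1 - 15) + I*√5)) = -6*(36 + (-9 - 16 + I*√5)) = -6*(36 + (-25 + I*√5)) = -6*(11 + I*√5) = -66 - 6*I*√5)
78872/H(-215) = 78872/(-66 - 6*I*√5)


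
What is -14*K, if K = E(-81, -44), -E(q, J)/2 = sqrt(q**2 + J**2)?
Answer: 28*sqrt(8497) ≈ 2581.0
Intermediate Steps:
E(q, J) = -2*sqrt(J**2 + q**2) (E(q, J) = -2*sqrt(q**2 + J**2) = -2*sqrt(J**2 + q**2))
K = -2*sqrt(8497) (K = -2*sqrt((-44)**2 + (-81)**2) = -2*sqrt(1936 + 6561) = -2*sqrt(8497) ≈ -184.36)
-14*K = -(-28)*sqrt(8497) = 28*sqrt(8497)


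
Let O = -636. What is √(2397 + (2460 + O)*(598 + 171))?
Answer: 3*√156117 ≈ 1185.3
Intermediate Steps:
√(2397 + (2460 + O)*(598 + 171)) = √(2397 + (2460 - 636)*(598 + 171)) = √(2397 + 1824*769) = √(2397 + 1402656) = √1405053 = 3*√156117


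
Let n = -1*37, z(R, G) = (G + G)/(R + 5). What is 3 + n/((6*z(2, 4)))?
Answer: -115/48 ≈ -2.3958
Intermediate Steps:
z(R, G) = 2*G/(5 + R) (z(R, G) = (2*G)/(5 + R) = 2*G/(5 + R))
n = -37
3 + n/((6*z(2, 4))) = 3 - 37/(6*(2*4/(5 + 2))) = 3 - 37/(6*(2*4/7)) = 3 - 37/(6*(2*4*(⅐))) = 3 - 37/(6*(8/7)) = 3 - 37/48/7 = 3 - 37*7/48 = 3 - 259/48 = -115/48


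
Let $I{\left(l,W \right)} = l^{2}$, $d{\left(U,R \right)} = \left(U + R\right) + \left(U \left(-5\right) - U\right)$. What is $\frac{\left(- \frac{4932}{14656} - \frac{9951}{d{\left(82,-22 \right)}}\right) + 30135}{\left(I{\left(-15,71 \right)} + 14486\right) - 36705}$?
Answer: $- \frac{4439644}{3237831} \approx -1.3712$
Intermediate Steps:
$d{\left(U,R \right)} = R - 5 U$ ($d{\left(U,R \right)} = \left(R + U\right) - 6 U = R - 5 U$)
$\frac{\left(- \frac{4932}{14656} - \frac{9951}{d{\left(82,-22 \right)}}\right) + 30135}{\left(I{\left(-15,71 \right)} + 14486\right) - 36705} = \frac{\left(- \frac{4932}{14656} - \frac{9951}{-22 - 410}\right) + 30135}{\left(\left(-15\right)^{2} + 14486\right) - 36705} = \frac{\left(\left(-4932\right) \frac{1}{14656} - \frac{9951}{-22 - 410}\right) + 30135}{\left(225 + 14486\right) - 36705} = \frac{\left(- \frac{1233}{3664} - \frac{9951}{-432}\right) + 30135}{14711 - 36705} = \frac{\left(- \frac{1233}{3664} - - \frac{3317}{144}\right) + 30135}{-21994} = \left(\left(- \frac{1233}{3664} + \frac{3317}{144}\right) + 30135\right) \left(- \frac{1}{21994}\right) = \left(\frac{46781}{2061} + 30135\right) \left(- \frac{1}{21994}\right) = \frac{62155016}{2061} \left(- \frac{1}{21994}\right) = - \frac{4439644}{3237831}$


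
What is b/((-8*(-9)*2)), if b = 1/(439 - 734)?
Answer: -1/42480 ≈ -2.3540e-5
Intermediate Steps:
b = -1/295 (b = 1/(-295) = -1/295 ≈ -0.0033898)
b/((-8*(-9)*2)) = -1/(295*(-8*(-9)*2)) = -1/(295*(72*2)) = -1/295/144 = -1/295*1/144 = -1/42480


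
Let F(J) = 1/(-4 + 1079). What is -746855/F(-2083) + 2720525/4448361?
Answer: -3571451701033600/4448361 ≈ -8.0287e+8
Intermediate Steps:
F(J) = 1/1075
-746855/F(-2083) + 2720525/4448361 = -746855/1/1075 + 2720525/4448361 = -746855*1075 + 2720525*(1/4448361) = -802869125 + 2720525/4448361 = -3571451701033600/4448361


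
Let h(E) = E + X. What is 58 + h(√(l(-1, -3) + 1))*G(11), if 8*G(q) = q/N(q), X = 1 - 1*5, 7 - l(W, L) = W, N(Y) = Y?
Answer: 463/8 ≈ 57.875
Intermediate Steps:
l(W, L) = 7 - W
X = -4 (X = 1 - 5 = -4)
h(E) = -4 + E (h(E) = E - 4 = -4 + E)
G(q) = ⅛ (G(q) = (q/q)/8 = (⅛)*1 = ⅛)
58 + h(√(l(-1, -3) + 1))*G(11) = 58 + (-4 + √((7 - 1*(-1)) + 1))*(⅛) = 58 + (-4 + √((7 + 1) + 1))*(⅛) = 58 + (-4 + √(8 + 1))*(⅛) = 58 + (-4 + √9)*(⅛) = 58 + (-4 + 3)*(⅛) = 58 - 1*⅛ = 58 - ⅛ = 463/8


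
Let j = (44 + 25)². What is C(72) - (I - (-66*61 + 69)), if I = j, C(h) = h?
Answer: -8646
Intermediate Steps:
j = 4761 (j = 69² = 4761)
I = 4761
C(72) - (I - (-66*61 + 69)) = 72 - (4761 - (-66*61 + 69)) = 72 - (4761 - (-4026 + 69)) = 72 - (4761 - 1*(-3957)) = 72 - (4761 + 3957) = 72 - 1*8718 = 72 - 8718 = -8646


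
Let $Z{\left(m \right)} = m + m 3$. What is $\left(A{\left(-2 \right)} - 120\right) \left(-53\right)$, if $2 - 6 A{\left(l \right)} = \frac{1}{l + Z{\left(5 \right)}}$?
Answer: $\frac{685025}{108} \approx 6342.8$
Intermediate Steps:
$Z{\left(m \right)} = 4 m$ ($Z{\left(m \right)} = m + 3 m = 4 m$)
$A{\left(l \right)} = \frac{1}{3} - \frac{1}{6 \left(20 + l\right)}$ ($A{\left(l \right)} = \frac{1}{3} - \frac{1}{6 \left(l + 4 \cdot 5\right)} = \frac{1}{3} - \frac{1}{6 \left(l + 20\right)} = \frac{1}{3} - \frac{1}{6 \left(20 + l\right)}$)
$\left(A{\left(-2 \right)} - 120\right) \left(-53\right) = \left(\frac{39 + 2 \left(-2\right)}{6 \left(20 - 2\right)} - 120\right) \left(-53\right) = \left(\frac{39 - 4}{6 \cdot 18} - 120\right) \left(-53\right) = \left(\frac{1}{6} \cdot \frac{1}{18} \cdot 35 - 120\right) \left(-53\right) = \left(\frac{35}{108} - 120\right) \left(-53\right) = \left(- \frac{12925}{108}\right) \left(-53\right) = \frac{685025}{108}$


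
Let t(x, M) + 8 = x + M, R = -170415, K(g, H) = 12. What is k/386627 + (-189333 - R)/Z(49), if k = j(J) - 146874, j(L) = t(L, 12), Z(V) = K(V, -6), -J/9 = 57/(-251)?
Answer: -306051495395/194086754 ≈ -1576.9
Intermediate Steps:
J = 513/251 (J = -513/(-251) = -513*(-1)/251 = -9*(-57/251) = 513/251 ≈ 2.0438)
t(x, M) = -8 + M + x (t(x, M) = -8 + (x + M) = -8 + (M + x) = -8 + M + x)
Z(V) = 12
j(L) = 4 + L (j(L) = -8 + 12 + L = 4 + L)
k = -36863857/251 (k = (4 + 513/251) - 146874 = 1517/251 - 146874 = -36863857/251 ≈ -1.4687e+5)
k/386627 + (-189333 - R)/Z(49) = -36863857/251/386627 + (-189333 - 1*(-170415))/12 = -36863857/251*1/386627 + (-189333 + 170415)*(1/12) = -36863857/97043377 - 18918*1/12 = -36863857/97043377 - 3153/2 = -306051495395/194086754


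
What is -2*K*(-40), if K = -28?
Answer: -2240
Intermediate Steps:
-2*K*(-40) = -2*(-28)*(-40) = 56*(-40) = -2240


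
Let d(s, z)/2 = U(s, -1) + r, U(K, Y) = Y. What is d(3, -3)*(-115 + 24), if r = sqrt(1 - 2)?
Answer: 182 - 182*I ≈ 182.0 - 182.0*I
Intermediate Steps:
r = I (r = sqrt(-1) = I ≈ 1.0*I)
d(s, z) = -2 + 2*I (d(s, z) = 2*(-1 + I) = -2 + 2*I)
d(3, -3)*(-115 + 24) = (-2 + 2*I)*(-115 + 24) = (-2 + 2*I)*(-91) = 182 - 182*I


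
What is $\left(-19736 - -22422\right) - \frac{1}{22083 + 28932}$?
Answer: $\frac{137026289}{51015} \approx 2686.0$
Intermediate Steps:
$\left(-19736 - -22422\right) - \frac{1}{22083 + 28932} = \left(-19736 + 22422\right) - \frac{1}{51015} = 2686 - \frac{1}{51015} = \frac{137026289}{51015}$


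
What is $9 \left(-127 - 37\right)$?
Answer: $-1476$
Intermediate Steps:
$9 \left(-127 - 37\right) = 9 \left(-164\right) = -1476$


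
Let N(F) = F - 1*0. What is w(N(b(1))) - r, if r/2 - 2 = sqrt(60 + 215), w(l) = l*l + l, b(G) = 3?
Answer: 8 - 10*sqrt(11) ≈ -25.166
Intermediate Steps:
N(F) = F (N(F) = F + 0 = F)
w(l) = l + l**2 (w(l) = l**2 + l = l + l**2)
r = 4 + 10*sqrt(11) (r = 4 + 2*sqrt(60 + 215) = 4 + 2*sqrt(275) = 4 + 2*(5*sqrt(11)) = 4 + 10*sqrt(11) ≈ 37.166)
w(N(b(1))) - r = 3*(1 + 3) - (4 + 10*sqrt(11)) = 3*4 + (-4 - 10*sqrt(11)) = 12 + (-4 - 10*sqrt(11)) = 8 - 10*sqrt(11)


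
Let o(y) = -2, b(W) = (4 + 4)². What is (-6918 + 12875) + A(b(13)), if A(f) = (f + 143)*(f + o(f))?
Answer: 18791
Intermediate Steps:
b(W) = 64 (b(W) = 8² = 64)
A(f) = (-2 + f)*(143 + f) (A(f) = (f + 143)*(f - 2) = (143 + f)*(-2 + f) = (-2 + f)*(143 + f))
(-6918 + 12875) + A(b(13)) = (-6918 + 12875) + (-286 + 64² + 141*64) = 5957 + (-286 + 4096 + 9024) = 5957 + 12834 = 18791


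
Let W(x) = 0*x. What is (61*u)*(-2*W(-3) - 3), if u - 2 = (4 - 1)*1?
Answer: -915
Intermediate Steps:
W(x) = 0
u = 5 (u = 2 + (4 - 1)*1 = 2 + 3*1 = 2 + 3 = 5)
(61*u)*(-2*W(-3) - 3) = (61*5)*(-2*0 - 3) = 305*(0 - 3) = 305*(-3) = -915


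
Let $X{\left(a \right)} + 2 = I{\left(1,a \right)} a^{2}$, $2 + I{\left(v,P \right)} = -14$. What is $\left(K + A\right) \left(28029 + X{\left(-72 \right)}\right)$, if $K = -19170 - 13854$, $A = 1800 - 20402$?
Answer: $2835145042$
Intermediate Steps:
$A = -18602$
$I{\left(v,P \right)} = -16$ ($I{\left(v,P \right)} = -2 - 14 = -16$)
$X{\left(a \right)} = -2 - 16 a^{2}$
$K = -33024$ ($K = -19170 - 13854 = -33024$)
$\left(K + A\right) \left(28029 + X{\left(-72 \right)}\right) = \left(-33024 - 18602\right) \left(28029 - \left(2 + 16 \left(-72\right)^{2}\right)\right) = - 51626 \left(28029 - 82946\right) = \left(-51626\right) \left(-54917\right) = 2835145042$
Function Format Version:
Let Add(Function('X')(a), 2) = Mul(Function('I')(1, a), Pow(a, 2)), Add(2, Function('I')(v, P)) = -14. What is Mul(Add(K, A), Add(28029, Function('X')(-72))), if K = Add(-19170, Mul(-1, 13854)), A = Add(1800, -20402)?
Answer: 2835145042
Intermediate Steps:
A = -18602
Function('I')(v, P) = -16 (Function('I')(v, P) = Add(-2, -14) = -16)
Function('X')(a) = Add(-2, Mul(-16, Pow(a, 2)))
K = -33024 (K = Add(-19170, -13854) = -33024)
Mul(Add(K, A), Add(28029, Function('X')(-72))) = Mul(Add(-33024, -18602), Add(28029, Add(-2, Mul(-16, Pow(-72, 2))))) = Mul(-51626, Add(28029, Add(-2, Mul(-16, 5184)))) = Mul(-51626, Add(28029, Add(-2, -82944))) = Mul(-51626, Add(28029, -82946)) = Mul(-51626, -54917) = 2835145042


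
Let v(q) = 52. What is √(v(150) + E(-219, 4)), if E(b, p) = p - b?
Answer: 5*√11 ≈ 16.583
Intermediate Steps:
√(v(150) + E(-219, 4)) = √(52 + (4 - 1*(-219))) = √(52 + (4 + 219)) = √(52 + 223) = √275 = 5*√11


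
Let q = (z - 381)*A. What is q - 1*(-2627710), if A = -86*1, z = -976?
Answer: 2744412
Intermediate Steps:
A = -86
q = 116702 (q = (-976 - 381)*(-86) = -1357*(-86) = 116702)
q - 1*(-2627710) = 116702 - 1*(-2627710) = 116702 + 2627710 = 2744412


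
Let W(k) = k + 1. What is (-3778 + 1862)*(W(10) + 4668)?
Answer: -8964964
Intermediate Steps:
W(k) = 1 + k
(-3778 + 1862)*(W(10) + 4668) = (-3778 + 1862)*((1 + 10) + 4668) = -1916*(11 + 4668) = -1916*4679 = -8964964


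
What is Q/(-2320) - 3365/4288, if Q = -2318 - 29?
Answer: 141071/621760 ≈ 0.22689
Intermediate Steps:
Q = -2347
Q/(-2320) - 3365/4288 = -2347/(-2320) - 3365/4288 = -2347*(-1/2320) - 3365*1/4288 = 2347/2320 - 3365/4288 = 141071/621760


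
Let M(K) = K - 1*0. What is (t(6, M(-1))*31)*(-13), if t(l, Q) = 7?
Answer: -2821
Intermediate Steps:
M(K) = K (M(K) = K + 0 = K)
(t(6, M(-1))*31)*(-13) = (7*31)*(-13) = 217*(-13) = -2821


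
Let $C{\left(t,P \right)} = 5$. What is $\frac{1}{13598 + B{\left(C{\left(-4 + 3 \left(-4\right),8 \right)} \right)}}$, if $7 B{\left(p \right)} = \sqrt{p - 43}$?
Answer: $\frac{333151}{4530187317} - \frac{7 i \sqrt{38}}{9060374634} \approx 7.354 \cdot 10^{-5} - 4.7626 \cdot 10^{-9} i$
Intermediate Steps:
$B{\left(p \right)} = \frac{\sqrt{-43 + p}}{7}$ ($B{\left(p \right)} = \frac{\sqrt{p - 43}}{7} = \frac{\sqrt{-43 + p}}{7}$)
$\frac{1}{13598 + B{\left(C{\left(-4 + 3 \left(-4\right),8 \right)} \right)}} = \frac{1}{13598 + \frac{\sqrt{-43 + 5}}{7}} = \frac{1}{13598 + \frac{\sqrt{-38}}{7}} = \frac{1}{13598 + \frac{i \sqrt{38}}{7}}$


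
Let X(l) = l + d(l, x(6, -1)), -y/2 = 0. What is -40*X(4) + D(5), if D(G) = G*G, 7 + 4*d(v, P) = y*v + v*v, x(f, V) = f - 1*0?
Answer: -225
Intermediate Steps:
y = 0 (y = -2*0 = 0)
x(f, V) = f (x(f, V) = f + 0 = f)
d(v, P) = -7/4 + v**2/4 (d(v, P) = -7/4 + (0*v + v*v)/4 = -7/4 + (0 + v**2)/4 = -7/4 + v**2/4)
D(G) = G**2
X(l) = -7/4 + l + l**2/4 (X(l) = l + (-7/4 + l**2/4) = -7/4 + l + l**2/4)
-40*X(4) + D(5) = -40*(-7/4 + 4 + (1/4)*4**2) + 5**2 = -40*(-7/4 + 4 + (1/4)*16) + 25 = -40*(-7/4 + 4 + 4) + 25 = -40*25/4 + 25 = -250 + 25 = -225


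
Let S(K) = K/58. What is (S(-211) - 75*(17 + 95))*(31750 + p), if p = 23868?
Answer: -13554412499/29 ≈ -4.6739e+8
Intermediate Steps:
S(K) = K/58 (S(K) = K*(1/58) = K/58)
(S(-211) - 75*(17 + 95))*(31750 + p) = ((1/58)*(-211) - 75*(17 + 95))*(31750 + 23868) = (-211/58 - 75*112)*55618 = (-211/58 - 8400)*55618 = -487411/58*55618 = -13554412499/29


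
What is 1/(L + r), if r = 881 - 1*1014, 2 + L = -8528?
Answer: -1/8663 ≈ -0.00011543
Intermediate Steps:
L = -8530 (L = -2 - 8528 = -8530)
r = -133 (r = 881 - 1014 = -133)
1/(L + r) = 1/(-8530 - 133) = 1/(-8663) = -1/8663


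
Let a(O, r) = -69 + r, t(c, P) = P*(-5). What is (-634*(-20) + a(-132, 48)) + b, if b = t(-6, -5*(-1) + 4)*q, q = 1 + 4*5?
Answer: 11714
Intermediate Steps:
q = 21 (q = 1 + 20 = 21)
t(c, P) = -5*P
b = -945 (b = -5*(-5*(-1) + 4)*21 = -5*(5 + 4)*21 = -5*9*21 = -45*21 = -945)
(-634*(-20) + a(-132, 48)) + b = (-634*(-20) + (-69 + 48)) - 945 = (12680 - 21) - 945 = 12659 - 945 = 11714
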